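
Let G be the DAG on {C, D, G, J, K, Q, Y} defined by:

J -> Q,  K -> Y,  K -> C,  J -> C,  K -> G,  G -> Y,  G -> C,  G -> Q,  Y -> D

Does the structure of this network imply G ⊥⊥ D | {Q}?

There are 4 undirected paths between G and D; checking each against the conditioning set {Q}:
  1. G ← K → Y → D — K:fork[open]; Y:chain[open] ⇒ active
  2. G → Y → D — Y:chain[open] ⇒ active
  3. G → C ← K → Y → D — C:collider[blocks]; K:fork[open]; Y:chain[open] ⇒ blocked
  4. G → Q ← J → C ← K → Y → D — Q:collider[open]; J:fork[open]; C:collider[blocks]; K:fork[open]; Y:chain[open] ⇒ blocked
Because an active path exists, G and D are not d-separated.

No — G and D are not d-separated given {Q}.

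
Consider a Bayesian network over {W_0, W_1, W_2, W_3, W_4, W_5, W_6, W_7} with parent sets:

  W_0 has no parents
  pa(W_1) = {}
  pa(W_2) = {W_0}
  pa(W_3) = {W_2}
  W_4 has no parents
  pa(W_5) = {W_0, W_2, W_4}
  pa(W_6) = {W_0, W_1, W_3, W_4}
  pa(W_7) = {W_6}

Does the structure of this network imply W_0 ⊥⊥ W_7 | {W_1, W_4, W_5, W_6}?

Yes

5 paths connect W_0 and W_7; each must be blocked for d-separation to hold:
Path 1: W_0 → W_6 → W_7
  W_6 is a chain here and W_6 is conditioned on, so the path is blocked at W_6.
Path 2: W_0 → W_2 → W_3 → W_6 → W_7
  W_6 is a chain here and W_6 is conditioned on, so the path is blocked at W_6.
Path 3: W_0 → W_2 → W_5 ← W_4 → W_6 → W_7
  W_4 is a fork here and W_4 is conditioned on, so the path is blocked at W_4.
Path 4: W_0 → W_5 ← W_4 → W_6 → W_7
  W_4 is a fork here and W_4 is conditioned on, so the path is blocked at W_4.
Path 5: W_0 → W_5 ← W_2 → W_3 → W_6 → W_7
  W_6 is a chain here and W_6 is conditioned on, so the path is blocked at W_6.
Every path is blocked, so W_0 and W_7 are d-separated given {W_1, W_4, W_5, W_6}.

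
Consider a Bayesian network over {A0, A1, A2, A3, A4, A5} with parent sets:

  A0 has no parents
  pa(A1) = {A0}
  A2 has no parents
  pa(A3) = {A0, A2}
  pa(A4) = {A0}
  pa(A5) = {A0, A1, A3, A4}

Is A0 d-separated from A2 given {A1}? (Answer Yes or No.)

Yes

There are 4 undirected paths between A0 and A2; checking each against the conditioning set {A1}:
Path 1: A0 → A4 → A5 ← A3 ← A2
  A5 is a collider here and neither A5 nor any of its descendants is conditioned on, so the collider stays closed — the path is blocked at A5.
Path 2: A0 → A1 → A5 ← A3 ← A2
  A1 is a chain here and A1 is conditioned on, so the path is blocked at A1.
Path 3: A0 → A3 ← A2
  A3 is a collider here and neither A3 nor any of its descendants is conditioned on, so the collider stays closed — the path is blocked at A3.
Path 4: A0 → A5 ← A3 ← A2
  A5 is a collider here and neither A5 nor any of its descendants is conditioned on, so the collider stays closed — the path is blocked at A5.
All paths are blocked; A0 ⊥ A2 | {A1} holds.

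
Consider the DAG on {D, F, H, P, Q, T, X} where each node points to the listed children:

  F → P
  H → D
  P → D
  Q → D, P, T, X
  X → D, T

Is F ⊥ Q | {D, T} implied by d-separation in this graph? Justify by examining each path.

We examine all 4 paths between F and Q:
Path 1: F → P → D ← Q
  P is a chain and P is not conditioned on; D is a collider and D is conditioned on, which opens it — no node blocks this path, so it is active.
Path 2: F → P → D ← X ← Q
  P is a chain and P is not conditioned on; D is a collider and D is conditioned on, which opens it; X is a chain and X is not conditioned on — no node blocks this path, so it is active.
Path 3: F → P → D ← X → T ← Q
  P is a chain and P is not conditioned on; D is a collider and D is conditioned on, which opens it; X is a fork and X is not conditioned on; T is a collider and T is conditioned on, which opens it — no node blocks this path, so it is active.
Path 4: F → P ← Q
  P is a collider and its descendant D is conditioned on, which opens it — no node blocks this path, so it is active.
Because an active path exists, F and Q are not d-separated.

No — F and Q are not d-separated given {D, T}.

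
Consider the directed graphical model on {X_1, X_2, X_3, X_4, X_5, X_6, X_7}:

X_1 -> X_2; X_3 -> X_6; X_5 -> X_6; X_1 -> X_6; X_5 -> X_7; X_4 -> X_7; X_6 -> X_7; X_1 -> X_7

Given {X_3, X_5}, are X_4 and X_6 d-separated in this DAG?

There are 3 undirected paths between X_4 and X_6; checking each against the conditioning set {X_3, X_5}:
Path 1: X_4 → X_7 ← X_6
  X_7 is a collider here and neither X_7 nor any of its descendants is conditioned on, so the collider stays closed — the path is blocked at X_7.
Path 2: X_4 → X_7 ← X_5 → X_6
  X_7 is a collider here and neither X_7 nor any of its descendants is conditioned on, so the collider stays closed — the path is blocked at X_7.
Path 3: X_4 → X_7 ← X_1 → X_6
  X_7 is a collider here and neither X_7 nor any of its descendants is conditioned on, so the collider stays closed — the path is blocked at X_7.
Every path is blocked, so X_4 and X_6 are d-separated given {X_3, X_5}.

Yes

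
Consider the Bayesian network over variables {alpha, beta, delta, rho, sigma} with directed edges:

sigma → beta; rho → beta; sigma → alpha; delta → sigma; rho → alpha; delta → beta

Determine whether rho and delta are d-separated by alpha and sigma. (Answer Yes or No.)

Yes

We examine all 4 paths between rho and delta:
Path 1: rho → alpha ← sigma ← delta
  sigma is a chain here and sigma is conditioned on, so the path is blocked at sigma.
Path 2: rho → alpha ← sigma → beta ← delta
  sigma is a fork here and sigma is conditioned on, so the path is blocked at sigma.
Path 3: rho → beta ← delta
  beta is a collider here and neither beta nor any of its descendants is conditioned on, so the collider stays closed — the path is blocked at beta.
Path 4: rho → beta ← sigma ← delta
  beta is a collider here and neither beta nor any of its descendants is conditioned on, so the collider stays closed — the path is blocked at beta.
All paths are blocked; rho ⊥ delta | {alpha, sigma} holds.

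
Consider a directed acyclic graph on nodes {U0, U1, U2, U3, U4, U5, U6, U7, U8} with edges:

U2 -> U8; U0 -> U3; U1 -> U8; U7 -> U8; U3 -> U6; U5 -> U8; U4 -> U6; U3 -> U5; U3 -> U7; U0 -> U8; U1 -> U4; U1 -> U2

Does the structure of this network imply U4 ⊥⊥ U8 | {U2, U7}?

No

There are 5 undirected paths between U4 and U8; checking each against the conditioning set {U2, U7}:
Path 1: U4 ← U1 → U2 → U8
  U2 is a chain here and U2 is conditioned on, so the path is blocked at U2.
Path 2: U4 ← U1 → U8
  U1 is a fork and U1 is not conditioned on — no node blocks this path, so it is active.
Path 3: U4 → U6 ← U3 → U7 → U8
  U6 is a collider here and neither U6 nor any of its descendants is conditioned on, so the collider stays closed — the path is blocked at U6.
Path 4: U4 → U6 ← U3 → U5 → U8
  U6 is a collider here and neither U6 nor any of its descendants is conditioned on, so the collider stays closed — the path is blocked at U6.
Path 5: U4 → U6 ← U3 ← U0 → U8
  U6 is a collider here and neither U6 nor any of its descendants is conditioned on, so the collider stays closed — the path is blocked at U6.
Because an active path exists, U4 and U8 are not d-separated.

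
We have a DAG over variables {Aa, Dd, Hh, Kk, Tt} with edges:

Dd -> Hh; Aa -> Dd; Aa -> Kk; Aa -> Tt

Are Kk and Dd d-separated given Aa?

There is one path between Kk and Dd:
Path 1: Kk ← Aa → Dd
  Aa is a fork here and Aa is conditioned on, so the path is blocked at Aa.
Since every path is blocked, d-separation holds.

Yes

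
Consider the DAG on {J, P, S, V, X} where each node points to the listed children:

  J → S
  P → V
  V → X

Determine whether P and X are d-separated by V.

The only undirected path from P to X is:
Path 1: P → V → X
  V is a chain here and V is conditioned on, so the path is blocked at V.
All paths are blocked; P ⊥ X | {V} holds.

Yes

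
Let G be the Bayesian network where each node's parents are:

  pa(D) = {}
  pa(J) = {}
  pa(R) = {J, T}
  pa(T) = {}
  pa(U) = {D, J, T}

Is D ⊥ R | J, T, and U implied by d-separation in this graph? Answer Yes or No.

We examine all 2 paths between D and R:
Path 1: D → U ← T → R
  T is a fork here and T is conditioned on, so the path is blocked at T.
Path 2: D → U ← J → R
  J is a fork here and J is conditioned on, so the path is blocked at J.
Since every path is blocked, d-separation holds.

Yes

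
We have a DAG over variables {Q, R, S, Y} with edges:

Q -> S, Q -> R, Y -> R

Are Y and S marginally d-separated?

Yes

Only one path connects Y and S:
Path 1: Y → R ← Q → S
  R is a collider here and neither R nor any of its descendants is conditioned on, so the collider stays closed — the path is blocked at R.
All paths are blocked; Y ⊥ S | ∅ holds.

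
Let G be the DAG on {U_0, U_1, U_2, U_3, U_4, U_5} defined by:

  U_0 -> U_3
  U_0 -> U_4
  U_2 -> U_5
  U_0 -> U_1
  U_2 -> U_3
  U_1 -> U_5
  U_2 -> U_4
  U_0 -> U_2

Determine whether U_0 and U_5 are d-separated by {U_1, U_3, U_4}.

No

There are 4 undirected paths between U_0 and U_5; checking each against the conditioning set {U_1, U_3, U_4}:
Path 1: U_0 → U_4 ← U_2 → U_5
  U_4 is a collider and U_4 is conditioned on, which opens it; U_2 is a fork and U_2 is not conditioned on — no node blocks this path, so it is active.
Path 2: U_0 → U_2 → U_5
  U_2 is a chain and U_2 is not conditioned on — no node blocks this path, so it is active.
Path 3: U_0 → U_3 ← U_2 → U_5
  U_3 is a collider and U_3 is conditioned on, which opens it; U_2 is a fork and U_2 is not conditioned on — no node blocks this path, so it is active.
Path 4: U_0 → U_1 → U_5
  U_1 is a chain here and U_1 is conditioned on, so the path is blocked at U_1.
Since the path U_0 → U_4 ← U_2 → U_5 is active, U_0 and U_5 are not d-separated given {U_1, U_3, U_4}.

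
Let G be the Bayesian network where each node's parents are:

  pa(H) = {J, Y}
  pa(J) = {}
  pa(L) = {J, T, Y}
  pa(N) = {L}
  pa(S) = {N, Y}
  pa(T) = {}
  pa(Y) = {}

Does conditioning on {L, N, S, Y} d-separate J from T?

No

3 paths connect J and T; each must be blocked for d-separation to hold:
  1. J → L ← T — L:collider[open] ⇒ active
  2. J → H ← Y → L ← T — H:collider[blocks]; Y:fork[blocks]; L:collider[open] ⇒ blocked
  3. J → H ← Y → S ← N ← L ← T — H:collider[blocks]; Y:fork[blocks]; S:collider[open]; N:chain[blocks]; L:chain[blocks] ⇒ blocked
Since the path J → L ← T is active, J and T are not d-separated given {L, N, S, Y}.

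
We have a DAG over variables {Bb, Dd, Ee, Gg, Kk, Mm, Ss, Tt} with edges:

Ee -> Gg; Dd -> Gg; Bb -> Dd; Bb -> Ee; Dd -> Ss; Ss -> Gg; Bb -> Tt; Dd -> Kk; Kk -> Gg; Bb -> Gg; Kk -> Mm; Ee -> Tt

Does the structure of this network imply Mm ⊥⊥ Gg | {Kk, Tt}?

There are 6 undirected paths between Mm and Gg; checking each against the conditioning set {Kk, Tt}:
  1. Mm ← Kk ← Dd ← Bb → Ee → Gg — Kk:chain[blocks]; Dd:chain[open]; Bb:fork[open]; Ee:chain[open] ⇒ blocked
  2. Mm ← Kk ← Dd ← Bb → Gg — Kk:chain[blocks]; Dd:chain[open]; Bb:fork[open] ⇒ blocked
  3. Mm ← Kk ← Dd ← Bb → Tt ← Ee → Gg — Kk:chain[blocks]; Dd:chain[open]; Bb:fork[open]; Tt:collider[open]; Ee:fork[open] ⇒ blocked
  4. Mm ← Kk ← Dd → Gg — Kk:chain[blocks]; Dd:fork[open] ⇒ blocked
  5. Mm ← Kk ← Dd → Ss → Gg — Kk:chain[blocks]; Dd:fork[open]; Ss:chain[open] ⇒ blocked
  6. Mm ← Kk → Gg — Kk:fork[blocks] ⇒ blocked
Since every path is blocked, d-separation holds.

Yes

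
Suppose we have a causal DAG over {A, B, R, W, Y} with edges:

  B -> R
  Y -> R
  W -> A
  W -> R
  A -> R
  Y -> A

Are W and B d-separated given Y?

Yes

Enumerating the 3 paths from W to B and testing each for blocking by {Y}:
  1. W → A ← Y → R ← B — A:collider[blocks]; Y:fork[blocks]; R:collider[blocks] ⇒ blocked
  2. W → A → R ← B — A:chain[open]; R:collider[blocks] ⇒ blocked
  3. W → R ← B — R:collider[blocks] ⇒ blocked
Since every path is blocked, d-separation holds.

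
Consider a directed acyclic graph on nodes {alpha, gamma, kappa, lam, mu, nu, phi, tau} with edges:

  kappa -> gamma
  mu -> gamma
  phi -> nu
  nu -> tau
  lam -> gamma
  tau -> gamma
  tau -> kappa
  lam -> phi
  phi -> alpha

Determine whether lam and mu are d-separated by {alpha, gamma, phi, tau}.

No

Enumerating the 3 paths from lam to mu and testing each for blocking by {alpha, gamma, phi, tau}:
Path 1: lam → gamma ← mu
  gamma is a collider and gamma is conditioned on, which opens it — no node blocks this path, so it is active.
Path 2: lam → phi → nu → tau → kappa → gamma ← mu
  phi is a chain here and phi is conditioned on, so the path is blocked at phi.
Path 3: lam → phi → nu → tau → gamma ← mu
  phi is a chain here and phi is conditioned on, so the path is blocked at phi.
Since the path lam → gamma ← mu is active, lam and mu are not d-separated given {alpha, gamma, phi, tau}.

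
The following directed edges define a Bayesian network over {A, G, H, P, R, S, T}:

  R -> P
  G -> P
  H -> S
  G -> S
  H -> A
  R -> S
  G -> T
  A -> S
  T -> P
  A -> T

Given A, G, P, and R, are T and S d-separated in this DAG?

We examine all 6 paths between T and S:
Path 1: T ← A ← H → S
  A is a chain here and A is conditioned on, so the path is blocked at A.
Path 2: T ← A → S
  A is a fork here and A is conditioned on, so the path is blocked at A.
Path 3: T → P ← R → S
  R is a fork here and R is conditioned on, so the path is blocked at R.
Path 4: T → P ← G → S
  G is a fork here and G is conditioned on, so the path is blocked at G.
Path 5: T ← G → P ← R → S
  G is a fork here and G is conditioned on, so the path is blocked at G.
Path 6: T ← G → S
  G is a fork here and G is conditioned on, so the path is blocked at G.
Every path is blocked, so T and S are d-separated given {A, G, P, R}.

Yes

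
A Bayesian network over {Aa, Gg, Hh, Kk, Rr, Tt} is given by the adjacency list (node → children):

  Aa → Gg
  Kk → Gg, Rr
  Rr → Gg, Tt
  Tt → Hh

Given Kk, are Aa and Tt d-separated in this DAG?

2 paths connect Aa and Tt; each must be blocked for d-separation to hold:
  1. Aa → Gg ← Rr → Tt — Gg:collider[blocks]; Rr:fork[open] ⇒ blocked
  2. Aa → Gg ← Kk → Rr → Tt — Gg:collider[blocks]; Kk:fork[blocks]; Rr:chain[open] ⇒ blocked
All paths are blocked; Aa ⊥ Tt | {Kk} holds.

Yes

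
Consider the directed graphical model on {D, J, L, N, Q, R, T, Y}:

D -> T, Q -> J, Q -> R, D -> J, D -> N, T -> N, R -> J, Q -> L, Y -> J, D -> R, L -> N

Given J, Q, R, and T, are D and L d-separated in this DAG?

Yes — D and L are d-separated given {J, Q, R, T}.

6 paths connect D and L; each must be blocked for d-separation to hold:
Path 1: D → N ← L
  N is a collider here and neither N nor any of its descendants is conditioned on, so the collider stays closed — the path is blocked at N.
Path 2: D → T → N ← L
  T is a chain here and T is conditioned on, so the path is blocked at T.
Path 3: D → R ← Q → L
  Q is a fork here and Q is conditioned on, so the path is blocked at Q.
Path 4: D → R → J ← Q → L
  R is a chain here and R is conditioned on, so the path is blocked at R.
Path 5: D → J ← R ← Q → L
  R is a chain here and R is conditioned on, so the path is blocked at R.
Path 6: D → J ← Q → L
  Q is a fork here and Q is conditioned on, so the path is blocked at Q.
All paths are blocked; D ⊥ L | {J, Q, R, T} holds.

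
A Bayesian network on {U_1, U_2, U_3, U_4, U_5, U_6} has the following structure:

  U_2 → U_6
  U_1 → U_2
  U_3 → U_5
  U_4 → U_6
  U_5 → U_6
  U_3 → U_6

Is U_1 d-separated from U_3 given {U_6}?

There are 2 undirected paths between U_1 and U_3; checking each against the conditioning set {U_6}:
Path 1: U_1 → U_2 → U_6 ← U_3
  U_2 is a chain and U_2 is not conditioned on; U_6 is a collider and U_6 is conditioned on, which opens it — no node blocks this path, so it is active.
Path 2: U_1 → U_2 → U_6 ← U_5 ← U_3
  U_2 is a chain and U_2 is not conditioned on; U_6 is a collider and U_6 is conditioned on, which opens it; U_5 is a chain and U_5 is not conditioned on — no node blocks this path, so it is active.
Because an active path exists, U_1 and U_3 are not d-separated.

No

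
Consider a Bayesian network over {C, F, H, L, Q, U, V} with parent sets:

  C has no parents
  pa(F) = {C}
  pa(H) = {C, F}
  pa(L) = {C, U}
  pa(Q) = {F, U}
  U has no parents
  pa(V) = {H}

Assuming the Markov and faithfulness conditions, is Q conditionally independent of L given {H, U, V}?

No

3 paths connect Q and L; each must be blocked for d-separation to hold:
  1. Q ← U → L — U:fork[blocks] ⇒ blocked
  2. Q ← F → H ← C → L — F:fork[open]; H:collider[open]; C:fork[open] ⇒ active
  3. Q ← F ← C → L — F:chain[open]; C:fork[open] ⇒ active
Because an active path exists, Q and L are not d-separated.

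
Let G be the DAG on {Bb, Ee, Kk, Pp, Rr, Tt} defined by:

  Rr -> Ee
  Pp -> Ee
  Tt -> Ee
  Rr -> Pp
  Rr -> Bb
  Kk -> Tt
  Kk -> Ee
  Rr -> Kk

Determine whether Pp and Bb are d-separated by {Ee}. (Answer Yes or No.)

No

Enumerating the 4 paths from Pp to Bb and testing each for blocking by {Ee}:
  1. Pp ← Rr → Bb — Rr:fork[open] ⇒ active
  2. Pp → Ee ← Kk ← Rr → Bb — Ee:collider[open]; Kk:chain[open]; Rr:fork[open] ⇒ active
  3. Pp → Ee ← Rr → Bb — Ee:collider[open]; Rr:fork[open] ⇒ active
  4. Pp → Ee ← Tt ← Kk ← Rr → Bb — Ee:collider[open]; Tt:chain[open]; Kk:chain[open]; Rr:fork[open] ⇒ active
Because an active path exists, Pp and Bb are not d-separated.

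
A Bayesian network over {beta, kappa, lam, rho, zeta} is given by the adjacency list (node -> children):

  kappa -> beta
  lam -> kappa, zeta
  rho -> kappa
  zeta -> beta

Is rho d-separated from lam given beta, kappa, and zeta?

No

There are 2 undirected paths between rho and lam; checking each against the conditioning set {beta, kappa, zeta}:
  1. rho → kappa ← lam — kappa:collider[open] ⇒ active
  2. rho → kappa → beta ← zeta ← lam — kappa:chain[blocks]; beta:collider[open]; zeta:chain[blocks] ⇒ blocked
Because an active path exists, rho and lam are not d-separated.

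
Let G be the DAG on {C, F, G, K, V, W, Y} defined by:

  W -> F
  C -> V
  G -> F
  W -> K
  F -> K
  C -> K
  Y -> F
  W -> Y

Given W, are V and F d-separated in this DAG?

Yes

Enumerating the 3 paths from V to F and testing each for blocking by {W}:
  1. V ← C → K ← F — C:fork[open]; K:collider[blocks] ⇒ blocked
  2. V ← C → K ← W → F — C:fork[open]; K:collider[blocks]; W:fork[blocks] ⇒ blocked
  3. V ← C → K ← W → Y → F — C:fork[open]; K:collider[blocks]; W:fork[blocks]; Y:chain[open] ⇒ blocked
Every path is blocked, so V and F are d-separated given {W}.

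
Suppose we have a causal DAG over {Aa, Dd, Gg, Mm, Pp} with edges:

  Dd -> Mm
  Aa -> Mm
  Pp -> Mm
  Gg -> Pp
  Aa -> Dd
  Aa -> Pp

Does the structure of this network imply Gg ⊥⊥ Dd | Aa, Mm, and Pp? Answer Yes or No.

There are 4 undirected paths between Gg and Dd; checking each against the conditioning set {Aa, Mm, Pp}:
Path 1: Gg → Pp ← Aa → Dd
  Aa is a fork here and Aa is conditioned on, so the path is blocked at Aa.
Path 2: Gg → Pp ← Aa → Mm ← Dd
  Aa is a fork here and Aa is conditioned on, so the path is blocked at Aa.
Path 3: Gg → Pp → Mm ← Dd
  Pp is a chain here and Pp is conditioned on, so the path is blocked at Pp.
Path 4: Gg → Pp → Mm ← Aa → Dd
  Pp is a chain here and Pp is conditioned on, so the path is blocked at Pp.
Every path is blocked, so Gg and Dd are d-separated given {Aa, Mm, Pp}.

Yes — Gg and Dd are d-separated given {Aa, Mm, Pp}.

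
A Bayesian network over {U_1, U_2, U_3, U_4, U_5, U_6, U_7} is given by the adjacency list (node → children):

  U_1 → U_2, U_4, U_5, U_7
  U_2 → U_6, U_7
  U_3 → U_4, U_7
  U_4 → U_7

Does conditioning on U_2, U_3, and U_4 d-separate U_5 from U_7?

4 paths connect U_5 and U_7; each must be blocked for d-separation to hold:
Path 1: U_5 ← U_1 → U_7
  U_1 is a fork and U_1 is not conditioned on — no node blocks this path, so it is active.
Path 2: U_5 ← U_1 → U_2 → U_7
  U_2 is a chain here and U_2 is conditioned on, so the path is blocked at U_2.
Path 3: U_5 ← U_1 → U_4 → U_7
  U_4 is a chain here and U_4 is conditioned on, so the path is blocked at U_4.
Path 4: U_5 ← U_1 → U_4 ← U_3 → U_7
  U_3 is a fork here and U_3 is conditioned on, so the path is blocked at U_3.
At least one path is unblocked, so d-separation fails.

No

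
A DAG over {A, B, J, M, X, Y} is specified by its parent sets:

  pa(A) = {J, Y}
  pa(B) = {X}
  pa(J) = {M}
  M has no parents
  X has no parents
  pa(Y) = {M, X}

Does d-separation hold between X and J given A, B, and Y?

Enumerating the 2 paths from X to J and testing each for blocking by {A, B, Y}:
Path 1: X → Y ← M → J
  Y is a collider and Y is conditioned on, which opens it; M is a fork and M is not conditioned on — no node blocks this path, so it is active.
Path 2: X → Y → A ← J
  Y is a chain here and Y is conditioned on, so the path is blocked at Y.
Since the path X → Y ← M → J is active, X and J are not d-separated given {A, B, Y}.

No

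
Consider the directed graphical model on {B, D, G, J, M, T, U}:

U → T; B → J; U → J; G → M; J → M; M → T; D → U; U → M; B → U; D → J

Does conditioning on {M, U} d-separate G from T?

5 paths connect G and T; each must be blocked for d-separation to hold:
Path 1: G → M → T
  M is a chain here and M is conditioned on, so the path is blocked at M.
Path 2: G → M ← J ← D → U → T
  U is a chain here and U is conditioned on, so the path is blocked at U.
Path 3: G → M ← J ← B → U → T
  U is a chain here and U is conditioned on, so the path is blocked at U.
Path 4: G → M ← J ← U → T
  U is a fork here and U is conditioned on, so the path is blocked at U.
Path 5: G → M ← U → T
  U is a fork here and U is conditioned on, so the path is blocked at U.
Since every path is blocked, d-separation holds.

Yes — G and T are d-separated given {M, U}.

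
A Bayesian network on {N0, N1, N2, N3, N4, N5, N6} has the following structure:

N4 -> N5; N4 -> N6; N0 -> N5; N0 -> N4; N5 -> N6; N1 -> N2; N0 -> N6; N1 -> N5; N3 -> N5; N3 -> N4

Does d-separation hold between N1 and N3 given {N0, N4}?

Yes — N1 and N3 are d-separated given {N0, N4}.

Enumerating the 6 paths from N1 to N3 and testing each for blocking by {N0, N4}:
  1. N1 → N5 ← N4 ← N3 — N5:collider[blocks]; N4:chain[blocks] ⇒ blocked
  2. N1 → N5 → N6 ← N4 ← N3 — N5:chain[open]; N6:collider[blocks]; N4:chain[blocks] ⇒ blocked
  3. N1 → N5 → N6 ← N0 → N4 ← N3 — N5:chain[open]; N6:collider[blocks]; N0:fork[blocks]; N4:collider[open] ⇒ blocked
  4. N1 → N5 ← N0 → N4 ← N3 — N5:collider[blocks]; N0:fork[blocks]; N4:collider[open] ⇒ blocked
  5. N1 → N5 ← N0 → N6 ← N4 ← N3 — N5:collider[blocks]; N0:fork[blocks]; N6:collider[blocks]; N4:chain[blocks] ⇒ blocked
  6. N1 → N5 ← N3 — N5:collider[blocks] ⇒ blocked
Every path is blocked, so N1 and N3 are d-separated given {N0, N4}.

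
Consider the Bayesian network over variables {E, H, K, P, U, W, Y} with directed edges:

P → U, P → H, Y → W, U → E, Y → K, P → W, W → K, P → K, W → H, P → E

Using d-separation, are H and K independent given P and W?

We examine all 6 paths between H and K:
  1. H ← P → W → K — P:fork[blocks]; W:chain[blocks] ⇒ blocked
  2. H ← P → W ← Y → K — P:fork[blocks]; W:collider[open]; Y:fork[open] ⇒ blocked
  3. H ← P → K — P:fork[blocks] ⇒ blocked
  4. H ← W ← P → K — W:chain[blocks]; P:fork[blocks] ⇒ blocked
  5. H ← W → K — W:fork[blocks] ⇒ blocked
  6. H ← W ← Y → K — W:chain[blocks]; Y:fork[open] ⇒ blocked
Since every path is blocked, d-separation holds.

Yes — H and K are d-separated given {P, W}.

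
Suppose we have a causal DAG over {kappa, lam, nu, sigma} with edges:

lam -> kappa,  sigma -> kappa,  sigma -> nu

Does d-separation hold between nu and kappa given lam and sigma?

Yes

The only undirected path from nu to kappa is:
Path 1: nu ← sigma → kappa
  sigma is a fork here and sigma is conditioned on, so the path is blocked at sigma.
Every path is blocked, so nu and kappa are d-separated given {lam, sigma}.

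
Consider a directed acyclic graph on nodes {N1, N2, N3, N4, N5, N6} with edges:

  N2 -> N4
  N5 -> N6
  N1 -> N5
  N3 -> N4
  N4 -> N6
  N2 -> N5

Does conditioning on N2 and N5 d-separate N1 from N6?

Yes

There are 2 undirected paths between N1 and N6; checking each against the conditioning set {N2, N5}:
Path 1: N1 → N5 ← N2 → N4 → N6
  N2 is a fork here and N2 is conditioned on, so the path is blocked at N2.
Path 2: N1 → N5 → N6
  N5 is a chain here and N5 is conditioned on, so the path is blocked at N5.
Since every path is blocked, d-separation holds.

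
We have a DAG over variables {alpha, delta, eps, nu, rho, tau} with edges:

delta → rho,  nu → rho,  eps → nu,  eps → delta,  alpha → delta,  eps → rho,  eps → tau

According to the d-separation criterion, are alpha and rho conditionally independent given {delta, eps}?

Enumerating the 3 paths from alpha to rho and testing each for blocking by {delta, eps}:
Path 1: alpha → delta → rho
  delta is a chain here and delta is conditioned on, so the path is blocked at delta.
Path 2: alpha → delta ← eps → rho
  eps is a fork here and eps is conditioned on, so the path is blocked at eps.
Path 3: alpha → delta ← eps → nu → rho
  eps is a fork here and eps is conditioned on, so the path is blocked at eps.
Since every path is blocked, d-separation holds.

Yes — alpha and rho are d-separated given {delta, eps}.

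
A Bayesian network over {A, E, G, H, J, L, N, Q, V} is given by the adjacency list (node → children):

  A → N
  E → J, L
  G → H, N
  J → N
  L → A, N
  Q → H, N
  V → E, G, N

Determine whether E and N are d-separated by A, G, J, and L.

Enumerating the 6 paths from E to N and testing each for blocking by {A, G, J, L}:
  1. E → L → A → N — L:chain[blocks]; A:chain[blocks] ⇒ blocked
  2. E → L → N — L:chain[blocks] ⇒ blocked
  3. E ← V → G → H ← Q → N — V:fork[open]; G:chain[blocks]; H:collider[blocks]; Q:fork[open] ⇒ blocked
  4. E ← V → G → N — V:fork[open]; G:chain[blocks] ⇒ blocked
  5. E ← V → N — V:fork[open] ⇒ active
  6. E → J → N — J:chain[blocks] ⇒ blocked
At least one path is unblocked, so d-separation fails.

No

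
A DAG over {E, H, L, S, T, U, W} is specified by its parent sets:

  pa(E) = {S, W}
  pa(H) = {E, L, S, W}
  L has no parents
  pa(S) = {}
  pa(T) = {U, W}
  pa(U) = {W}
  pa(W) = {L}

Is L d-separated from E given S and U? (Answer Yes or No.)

No — L and E are not d-separated given {S, U}.

There are 6 undirected paths between L and E; checking each against the conditioning set {S, U}:
Path 1: L → H ← W → E
  H is a collider here and neither H nor any of its descendants is conditioned on, so the collider stays closed — the path is blocked at H.
Path 2: L → H ← E
  H is a collider here and neither H nor any of its descendants is conditioned on, so the collider stays closed — the path is blocked at H.
Path 3: L → H ← S → E
  H is a collider here and neither H nor any of its descendants is conditioned on, so the collider stays closed — the path is blocked at H.
Path 4: L → W → H ← E
  H is a collider here and neither H nor any of its descendants is conditioned on, so the collider stays closed — the path is blocked at H.
Path 5: L → W → H ← S → E
  H is a collider here and neither H nor any of its descendants is conditioned on, so the collider stays closed — the path is blocked at H.
Path 6: L → W → E
  W is a chain and W is not conditioned on — no node blocks this path, so it is active.
At least one path is unblocked, so d-separation fails.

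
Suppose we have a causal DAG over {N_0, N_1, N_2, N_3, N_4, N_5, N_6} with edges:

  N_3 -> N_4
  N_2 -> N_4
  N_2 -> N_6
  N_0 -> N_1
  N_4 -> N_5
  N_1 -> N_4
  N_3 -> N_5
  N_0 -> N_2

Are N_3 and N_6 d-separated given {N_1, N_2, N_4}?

Enumerating the 4 paths from N_3 to N_6 and testing each for blocking by {N_1, N_2, N_4}:
  1. N_3 → N_4 ← N_2 → N_6 — N_4:collider[open]; N_2:fork[blocks] ⇒ blocked
  2. N_3 → N_4 ← N_1 ← N_0 → N_2 → N_6 — N_4:collider[open]; N_1:chain[blocks]; N_0:fork[open]; N_2:chain[blocks] ⇒ blocked
  3. N_3 → N_5 ← N_4 ← N_2 → N_6 — N_5:collider[blocks]; N_4:chain[blocks]; N_2:fork[blocks] ⇒ blocked
  4. N_3 → N_5 ← N_4 ← N_1 ← N_0 → N_2 → N_6 — N_5:collider[blocks]; N_4:chain[blocks]; N_1:chain[blocks]; N_0:fork[open]; N_2:chain[blocks] ⇒ blocked
Since every path is blocked, d-separation holds.

Yes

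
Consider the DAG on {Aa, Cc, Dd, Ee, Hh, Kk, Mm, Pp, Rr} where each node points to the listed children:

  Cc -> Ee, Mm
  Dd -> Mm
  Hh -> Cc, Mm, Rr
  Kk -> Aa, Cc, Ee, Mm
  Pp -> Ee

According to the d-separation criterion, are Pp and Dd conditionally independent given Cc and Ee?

Yes — Pp and Dd are d-separated given {Cc, Ee}.

Enumerating the 6 paths from Pp to Dd and testing each for blocking by {Cc, Ee}:
Path 1: Pp → Ee ← Kk → Cc ← Hh → Mm ← Dd
  Mm is a collider here and neither Mm nor any of its descendants is conditioned on, so the collider stays closed — the path is blocked at Mm.
Path 2: Pp → Ee ← Kk → Cc → Mm ← Dd
  Cc is a chain here and Cc is conditioned on, so the path is blocked at Cc.
Path 3: Pp → Ee ← Kk → Mm ← Dd
  Mm is a collider here and neither Mm nor any of its descendants is conditioned on, so the collider stays closed — the path is blocked at Mm.
Path 4: Pp → Ee ← Cc ← Kk → Mm ← Dd
  Cc is a chain here and Cc is conditioned on, so the path is blocked at Cc.
Path 5: Pp → Ee ← Cc ← Hh → Mm ← Dd
  Cc is a chain here and Cc is conditioned on, so the path is blocked at Cc.
Path 6: Pp → Ee ← Cc → Mm ← Dd
  Cc is a fork here and Cc is conditioned on, so the path is blocked at Cc.
Since every path is blocked, d-separation holds.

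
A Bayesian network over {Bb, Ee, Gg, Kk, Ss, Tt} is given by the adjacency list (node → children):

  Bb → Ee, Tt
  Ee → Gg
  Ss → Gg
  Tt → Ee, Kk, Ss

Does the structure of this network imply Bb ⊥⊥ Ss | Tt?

Enumerating the 4 paths from Bb to Ss and testing each for blocking by {Tt}:
  1. Bb → Ee → Gg ← Ss — Ee:chain[open]; Gg:collider[blocks] ⇒ blocked
  2. Bb → Ee ← Tt → Ss — Ee:collider[blocks]; Tt:fork[blocks] ⇒ blocked
  3. Bb → Tt → Ee → Gg ← Ss — Tt:chain[blocks]; Ee:chain[open]; Gg:collider[blocks] ⇒ blocked
  4. Bb → Tt → Ss — Tt:chain[blocks] ⇒ blocked
Since every path is blocked, d-separation holds.

Yes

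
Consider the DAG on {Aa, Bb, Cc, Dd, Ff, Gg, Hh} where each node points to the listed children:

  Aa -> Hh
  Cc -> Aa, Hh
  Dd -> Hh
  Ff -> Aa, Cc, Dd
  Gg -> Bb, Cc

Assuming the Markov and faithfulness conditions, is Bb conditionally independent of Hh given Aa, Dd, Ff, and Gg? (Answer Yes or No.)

5 paths connect Bb and Hh; each must be blocked for d-separation to hold:
Path 1: Bb ← Gg → Cc → Aa → Hh
  Gg is a fork here and Gg is conditioned on, so the path is blocked at Gg.
Path 2: Bb ← Gg → Cc → Aa ← Ff → Dd → Hh
  Gg is a fork here and Gg is conditioned on, so the path is blocked at Gg.
Path 3: Bb ← Gg → Cc → Hh
  Gg is a fork here and Gg is conditioned on, so the path is blocked at Gg.
Path 4: Bb ← Gg → Cc ← Ff → Dd → Hh
  Gg is a fork here and Gg is conditioned on, so the path is blocked at Gg.
Path 5: Bb ← Gg → Cc ← Ff → Aa → Hh
  Gg is a fork here and Gg is conditioned on, so the path is blocked at Gg.
All paths are blocked; Bb ⊥ Hh | {Aa, Dd, Ff, Gg} holds.

Yes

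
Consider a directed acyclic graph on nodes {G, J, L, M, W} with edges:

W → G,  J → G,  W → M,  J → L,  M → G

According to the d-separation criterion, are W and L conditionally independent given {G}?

No

We examine all 2 paths between W and L:
  1. W → G ← J → L — G:collider[open]; J:fork[open] ⇒ active
  2. W → M → G ← J → L — M:chain[open]; G:collider[open]; J:fork[open] ⇒ active
Since the path W → G ← J → L is active, W and L are not d-separated given {G}.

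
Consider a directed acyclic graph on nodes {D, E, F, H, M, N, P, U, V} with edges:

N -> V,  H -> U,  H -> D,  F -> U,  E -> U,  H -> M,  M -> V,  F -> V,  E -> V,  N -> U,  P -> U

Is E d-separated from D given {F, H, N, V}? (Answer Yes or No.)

Yes

6 paths connect E and D; each must be blocked for d-separation to hold:
  1. E → V ← F → U ← H → D — V:collider[open]; F:fork[blocks]; U:collider[blocks]; H:fork[blocks] ⇒ blocked
  2. E → V ← N → U ← H → D — V:collider[open]; N:fork[blocks]; U:collider[blocks]; H:fork[blocks] ⇒ blocked
  3. E → V ← M ← H → D — V:collider[open]; M:chain[open]; H:fork[blocks] ⇒ blocked
  4. E → U ← F → V ← M ← H → D — U:collider[blocks]; F:fork[blocks]; V:collider[open]; M:chain[open]; H:fork[blocks] ⇒ blocked
  5. E → U ← N → V ← M ← H → D — U:collider[blocks]; N:fork[blocks]; V:collider[open]; M:chain[open]; H:fork[blocks] ⇒ blocked
  6. E → U ← H → D — U:collider[blocks]; H:fork[blocks] ⇒ blocked
Since every path is blocked, d-separation holds.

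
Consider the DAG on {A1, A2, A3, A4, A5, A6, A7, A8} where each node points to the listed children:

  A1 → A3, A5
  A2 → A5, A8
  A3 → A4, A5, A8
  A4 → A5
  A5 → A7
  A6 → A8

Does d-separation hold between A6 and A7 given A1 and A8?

There are 4 undirected paths between A6 and A7; checking each against the conditioning set {A1, A8}:
Path 1: A6 → A8 ← A3 → A5 → A7
  A8 is a collider and A8 is conditioned on, which opens it; A3 is a fork and A3 is not conditioned on; A5 is a chain and A5 is not conditioned on — no node blocks this path, so it is active.
Path 2: A6 → A8 ← A3 ← A1 → A5 → A7
  A1 is a fork here and A1 is conditioned on, so the path is blocked at A1.
Path 3: A6 → A8 ← A3 → A4 → A5 → A7
  A8 is a collider and A8 is conditioned on, which opens it; A3 is a fork and A3 is not conditioned on; A4 is a chain and A4 is not conditioned on; A5 is a chain and A5 is not conditioned on — no node blocks this path, so it is active.
Path 4: A6 → A8 ← A2 → A5 → A7
  A8 is a collider and A8 is conditioned on, which opens it; A2 is a fork and A2 is not conditioned on; A5 is a chain and A5 is not conditioned on — no node blocks this path, so it is active.
Because an active path exists, A6 and A7 are not d-separated.

No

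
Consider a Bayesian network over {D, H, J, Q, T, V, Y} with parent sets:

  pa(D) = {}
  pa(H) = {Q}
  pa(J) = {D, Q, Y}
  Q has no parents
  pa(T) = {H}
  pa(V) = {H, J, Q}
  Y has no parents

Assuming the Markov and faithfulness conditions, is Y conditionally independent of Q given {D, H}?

We examine all 3 paths between Y and Q:
Path 1: Y → J ← Q
  J is a collider here and neither J nor any of its descendants is conditioned on, so the collider stays closed — the path is blocked at J.
Path 2: Y → J → V ← H ← Q
  V is a collider here and neither V nor any of its descendants is conditioned on, so the collider stays closed — the path is blocked at V.
Path 3: Y → J → V ← Q
  V is a collider here and neither V nor any of its descendants is conditioned on, so the collider stays closed — the path is blocked at V.
All paths are blocked; Y ⊥ Q | {D, H} holds.

Yes — Y and Q are d-separated given {D, H}.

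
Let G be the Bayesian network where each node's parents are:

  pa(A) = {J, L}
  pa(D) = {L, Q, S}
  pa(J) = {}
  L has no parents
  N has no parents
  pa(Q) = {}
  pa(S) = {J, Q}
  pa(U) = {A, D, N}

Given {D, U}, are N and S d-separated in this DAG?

No — N and S are not d-separated given {D, U}.

Enumerating the 6 paths from N to S and testing each for blocking by {D, U}:
Path 1: N → U ← D ← Q → S
  D is a chain here and D is conditioned on, so the path is blocked at D.
Path 2: N → U ← D ← S
  D is a chain here and D is conditioned on, so the path is blocked at D.
Path 3: N → U ← D ← L → A ← J → S
  D is a chain here and D is conditioned on, so the path is blocked at D.
Path 4: N → U ← A ← J → S
  U is a collider and U is conditioned on, which opens it; A is a chain and A is not conditioned on; J is a fork and J is not conditioned on — no node blocks this path, so it is active.
Path 5: N → U ← A ← L → D ← Q → S
  U is a collider and U is conditioned on, which opens it; A is a chain and A is not conditioned on; L is a fork and L is not conditioned on; D is a collider and D is conditioned on, which opens it; Q is a fork and Q is not conditioned on — no node blocks this path, so it is active.
Path 6: N → U ← A ← L → D ← S
  U is a collider and U is conditioned on, which opens it; A is a chain and A is not conditioned on; L is a fork and L is not conditioned on; D is a collider and D is conditioned on, which opens it — no node blocks this path, so it is active.
Because an active path exists, N and S are not d-separated.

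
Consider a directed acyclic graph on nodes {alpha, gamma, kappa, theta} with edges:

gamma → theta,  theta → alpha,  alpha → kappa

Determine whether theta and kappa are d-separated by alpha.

There is one path between theta and kappa:
  1. theta → alpha → kappa — alpha:chain[blocks] ⇒ blocked
All paths are blocked; theta ⊥ kappa | {alpha} holds.

Yes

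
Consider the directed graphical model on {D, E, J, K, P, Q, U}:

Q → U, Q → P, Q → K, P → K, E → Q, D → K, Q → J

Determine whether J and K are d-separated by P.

No

We examine all 2 paths between J and K:
  1. J ← Q → P → K — Q:fork[open]; P:chain[blocks] ⇒ blocked
  2. J ← Q → K — Q:fork[open] ⇒ active
Because an active path exists, J and K are not d-separated.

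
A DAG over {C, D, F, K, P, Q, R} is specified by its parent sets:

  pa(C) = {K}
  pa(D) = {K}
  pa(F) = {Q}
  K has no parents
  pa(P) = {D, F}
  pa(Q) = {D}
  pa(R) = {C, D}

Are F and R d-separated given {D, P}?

Enumerating the 4 paths from F to R and testing each for blocking by {D, P}:
Path 1: F → P ← D → R
  D is a fork here and D is conditioned on, so the path is blocked at D.
Path 2: F → P ← D ← K → C → R
  D is a chain here and D is conditioned on, so the path is blocked at D.
Path 3: F ← Q ← D → R
  D is a fork here and D is conditioned on, so the path is blocked at D.
Path 4: F ← Q ← D ← K → C → R
  D is a chain here and D is conditioned on, so the path is blocked at D.
Every path is blocked, so F and R are d-separated given {D, P}.

Yes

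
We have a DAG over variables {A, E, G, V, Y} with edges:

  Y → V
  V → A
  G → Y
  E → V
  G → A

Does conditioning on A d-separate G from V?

No — G and V are not d-separated given {A}.

2 paths connect G and V; each must be blocked for d-separation to hold:
Path 1: G → Y → V
  Y is a chain and Y is not conditioned on — no node blocks this path, so it is active.
Path 2: G → A ← V
  A is a collider and A is conditioned on, which opens it — no node blocks this path, so it is active.
Since the path G → Y → V is active, G and V are not d-separated given {A}.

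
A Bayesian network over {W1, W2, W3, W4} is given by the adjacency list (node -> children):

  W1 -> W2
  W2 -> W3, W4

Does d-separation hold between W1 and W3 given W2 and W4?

Yes

There is one path between W1 and W3:
  1. W1 → W2 → W3 — W2:chain[blocks] ⇒ blocked
All paths are blocked; W1 ⊥ W3 | {W2, W4} holds.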